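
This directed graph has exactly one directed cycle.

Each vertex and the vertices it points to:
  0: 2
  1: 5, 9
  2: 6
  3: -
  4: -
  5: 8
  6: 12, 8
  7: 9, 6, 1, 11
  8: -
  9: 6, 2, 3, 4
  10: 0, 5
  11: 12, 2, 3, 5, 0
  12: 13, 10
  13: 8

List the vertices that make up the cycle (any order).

DFS with gray/black marking from 12:
12 gray
  13 gray
    8 gray
    8 black
  13 black
  10 gray
    0 gray
      2 gray
        6 gray
          6→12: 12 is gray → back edge
Back edge closes the cycle 12 → 10 → 0 → 2 → 6 → 12; its vertices are {0, 2, 6, 10, 12}.

0, 2, 6, 10, 12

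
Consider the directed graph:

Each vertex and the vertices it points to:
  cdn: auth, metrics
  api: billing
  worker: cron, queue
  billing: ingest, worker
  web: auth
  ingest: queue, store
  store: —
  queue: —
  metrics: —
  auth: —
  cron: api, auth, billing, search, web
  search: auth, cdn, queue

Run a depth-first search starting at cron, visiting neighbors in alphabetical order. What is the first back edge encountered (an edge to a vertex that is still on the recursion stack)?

DFS from cron (visiting neighbors in alphabetical order); mark gray on enter, black on exit:
cron gray
  api gray
    billing gray
      ingest gray
        queue gray
        queue black
        store gray
        store black
      ingest black
      worker gray
        worker→cron: cron is gray → back edge
First back edge: worker → cron.

worker->cron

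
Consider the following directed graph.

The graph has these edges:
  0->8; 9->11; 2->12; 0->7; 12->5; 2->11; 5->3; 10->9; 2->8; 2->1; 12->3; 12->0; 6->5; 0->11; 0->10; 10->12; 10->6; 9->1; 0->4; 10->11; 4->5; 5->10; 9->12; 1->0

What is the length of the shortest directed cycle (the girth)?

3

For each vertex v, BFS finds the shortest path from v back to v.
The shortest such closed walk is 0 → 10 → 12 → 0, length 3.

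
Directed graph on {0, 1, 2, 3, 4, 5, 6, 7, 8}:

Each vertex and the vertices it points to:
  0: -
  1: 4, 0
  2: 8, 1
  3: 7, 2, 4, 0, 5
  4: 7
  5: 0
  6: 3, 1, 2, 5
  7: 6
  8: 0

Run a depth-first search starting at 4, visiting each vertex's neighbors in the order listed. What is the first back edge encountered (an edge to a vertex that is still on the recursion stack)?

DFS from 4 (visiting each vertex's neighbors in the order listed); mark gray on enter, black on exit:
4 gray
  7 gray
    6 gray
      3 gray
        3→7: 7 is gray → back edge
First back edge: 3 → 7.

3->7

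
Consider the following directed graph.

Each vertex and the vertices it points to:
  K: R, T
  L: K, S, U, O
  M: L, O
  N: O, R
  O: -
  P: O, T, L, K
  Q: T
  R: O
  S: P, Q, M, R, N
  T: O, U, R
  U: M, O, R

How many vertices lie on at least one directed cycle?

8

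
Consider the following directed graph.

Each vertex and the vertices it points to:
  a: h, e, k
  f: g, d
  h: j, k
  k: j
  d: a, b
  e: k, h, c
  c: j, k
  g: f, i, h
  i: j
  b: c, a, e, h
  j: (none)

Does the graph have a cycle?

DFS with white/gray/black marking, starting from i:
i gray
  j gray
  j black
i black
a gray
  h gray
    h→j: j black — skip
    k gray
      k→j: j black — skip
    k black
  h black
  e gray
    e→k: k black — skip
    e→h: h black — skip
    c gray
      c→j: j black — skip
      c→k: k black — skip
    c black
  e black
  a→k: k black — skip
a black
f gray
  g gray
    g→f: f is gray → back edge
Back edge found, so a cycle exists: f → g → f.

Yes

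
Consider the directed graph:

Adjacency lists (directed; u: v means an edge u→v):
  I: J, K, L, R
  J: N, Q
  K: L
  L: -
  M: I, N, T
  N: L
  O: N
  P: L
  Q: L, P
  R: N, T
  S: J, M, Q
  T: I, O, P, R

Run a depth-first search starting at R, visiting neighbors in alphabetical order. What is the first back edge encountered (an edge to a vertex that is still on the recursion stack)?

I->R

DFS from R (visiting neighbors in alphabetical order); mark gray on enter, black on exit:
R gray
  N gray
    L gray
    L black
  N black
  T gray
    I gray
      J gray
        J→N: N black — skip
        Q gray
          Q→L: L black — skip
          P gray
            P→L: L black — skip
          P black
        Q black
      J black
      K gray
        K→L: L black — skip
      K black
      I→L: L black — skip
      I→R: R is gray → back edge
First back edge: I → R.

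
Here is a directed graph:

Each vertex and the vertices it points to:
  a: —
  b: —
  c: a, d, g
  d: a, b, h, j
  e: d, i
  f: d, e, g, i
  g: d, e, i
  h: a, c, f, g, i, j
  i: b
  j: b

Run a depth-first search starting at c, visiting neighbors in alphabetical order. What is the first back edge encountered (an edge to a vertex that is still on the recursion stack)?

h->c

DFS from c (visiting neighbors in alphabetical order); mark gray on enter, black on exit:
c gray
  a gray
  a black
  d gray
    d→a: a black — skip
    b gray
    b black
    h gray
      h→a: a black — skip
      h→c: c is gray → back edge
First back edge: h → c.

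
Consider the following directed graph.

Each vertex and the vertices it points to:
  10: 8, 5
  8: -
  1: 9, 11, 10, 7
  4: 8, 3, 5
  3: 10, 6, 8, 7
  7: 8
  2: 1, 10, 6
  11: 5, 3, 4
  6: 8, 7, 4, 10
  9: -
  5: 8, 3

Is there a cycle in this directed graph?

DFS with white/gray/black marking, starting from 11:
11 gray
  5 gray
    8 gray
    8 black
    3 gray
      10 gray
        10→8: 8 black — skip
        10→5: 5 is gray → back edge
Back edge found, so a cycle exists: 5 → 3 → 10 → 5.

Yes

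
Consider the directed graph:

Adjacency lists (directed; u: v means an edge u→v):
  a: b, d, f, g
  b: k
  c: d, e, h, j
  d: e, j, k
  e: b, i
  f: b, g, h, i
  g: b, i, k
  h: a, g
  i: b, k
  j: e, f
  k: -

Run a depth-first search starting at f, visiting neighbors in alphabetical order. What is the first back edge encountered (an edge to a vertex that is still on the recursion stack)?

DFS from f (visiting neighbors in alphabetical order); mark gray on enter, black on exit:
f gray
  b gray
    k gray
    k black
  b black
  g gray
    g→b: b black — skip
    i gray
      i→b: b black — skip
      i→k: k black — skip
    i black
    g→k: k black — skip
  g black
  h gray
    a gray
      a→b: b black — skip
      d gray
        e gray
          e→b: b black — skip
          e→i: i black — skip
        e black
        j gray
          j→e: e black — skip
          j→f: f is gray → back edge
First back edge: j → f.

j→f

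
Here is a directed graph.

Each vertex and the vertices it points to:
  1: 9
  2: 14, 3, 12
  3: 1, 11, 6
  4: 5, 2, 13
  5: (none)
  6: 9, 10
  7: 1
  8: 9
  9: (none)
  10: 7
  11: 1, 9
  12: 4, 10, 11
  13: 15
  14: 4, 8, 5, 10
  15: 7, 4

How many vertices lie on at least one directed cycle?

6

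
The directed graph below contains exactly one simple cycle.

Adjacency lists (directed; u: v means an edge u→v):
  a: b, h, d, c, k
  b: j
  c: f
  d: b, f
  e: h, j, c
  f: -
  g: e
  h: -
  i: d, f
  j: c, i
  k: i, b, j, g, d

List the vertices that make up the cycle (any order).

b, d, i, j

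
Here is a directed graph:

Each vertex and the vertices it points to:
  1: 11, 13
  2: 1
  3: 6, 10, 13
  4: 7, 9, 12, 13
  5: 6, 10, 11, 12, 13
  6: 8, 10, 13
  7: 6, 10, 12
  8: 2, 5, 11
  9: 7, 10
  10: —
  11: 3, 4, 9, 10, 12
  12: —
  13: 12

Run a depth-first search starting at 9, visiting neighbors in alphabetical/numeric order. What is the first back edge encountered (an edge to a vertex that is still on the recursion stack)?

DFS from 9 (visiting neighbors in alphabetical/numeric order); mark gray on enter, black on exit:
9 gray
  7 gray
    6 gray
      8 gray
        2 gray
          1 gray
            11 gray
              3 gray
                3→6: 6 is gray → back edge
First back edge: 3 → 6.

3→6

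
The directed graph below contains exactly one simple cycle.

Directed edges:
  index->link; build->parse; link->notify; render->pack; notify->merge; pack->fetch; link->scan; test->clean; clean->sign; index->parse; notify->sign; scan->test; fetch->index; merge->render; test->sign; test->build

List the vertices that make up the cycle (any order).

link, pack, fetch, index, merge, notify, render

DFS with gray/black marking from render:
render gray
  pack gray
    fetch gray
      index gray
        link gray
          scan gray
            test gray
              sign gray
              sign black
              clean gray
                clean→sign: sign black — skip
              clean black
              build gray
                parse gray
                parse black
              build black
            test black
          scan black
          notify gray
            notify→sign: sign black — skip
            merge gray
              merge→render: render is gray → back edge
Back edge closes the cycle render → pack → fetch → index → link → notify → merge → render; its vertices are {link, pack, fetch, index, merge, notify, render}.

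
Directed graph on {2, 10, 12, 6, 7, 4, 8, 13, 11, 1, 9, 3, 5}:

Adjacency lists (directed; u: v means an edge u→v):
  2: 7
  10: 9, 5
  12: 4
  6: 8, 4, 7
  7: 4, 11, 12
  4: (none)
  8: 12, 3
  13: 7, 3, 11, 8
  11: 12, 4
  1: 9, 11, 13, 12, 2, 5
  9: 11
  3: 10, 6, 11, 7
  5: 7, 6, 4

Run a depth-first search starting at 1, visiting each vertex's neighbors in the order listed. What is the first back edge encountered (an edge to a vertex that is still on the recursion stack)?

DFS from 1 (visiting each vertex's neighbors in the order listed); mark gray on enter, black on exit:
1 gray
  9 gray
    11 gray
      12 gray
        4 gray
        4 black
      12 black
      11→4: 4 black — skip
    11 black
  9 black
  1→11: 11 black — skip
  13 gray
    7 gray
      7→4: 4 black — skip
      7→11: 11 black — skip
      7→12: 12 black — skip
    7 black
    3 gray
      10 gray
        10→9: 9 black — skip
        5 gray
          5→7: 7 black — skip
          6 gray
            8 gray
              8→12: 12 black — skip
              8→3: 3 is gray → back edge
First back edge: 8 → 3.

8->3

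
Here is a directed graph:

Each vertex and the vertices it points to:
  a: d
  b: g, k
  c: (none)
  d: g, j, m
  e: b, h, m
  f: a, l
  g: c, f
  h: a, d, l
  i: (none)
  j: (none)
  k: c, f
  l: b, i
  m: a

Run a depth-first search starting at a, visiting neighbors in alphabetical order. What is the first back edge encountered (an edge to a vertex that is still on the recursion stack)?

f->a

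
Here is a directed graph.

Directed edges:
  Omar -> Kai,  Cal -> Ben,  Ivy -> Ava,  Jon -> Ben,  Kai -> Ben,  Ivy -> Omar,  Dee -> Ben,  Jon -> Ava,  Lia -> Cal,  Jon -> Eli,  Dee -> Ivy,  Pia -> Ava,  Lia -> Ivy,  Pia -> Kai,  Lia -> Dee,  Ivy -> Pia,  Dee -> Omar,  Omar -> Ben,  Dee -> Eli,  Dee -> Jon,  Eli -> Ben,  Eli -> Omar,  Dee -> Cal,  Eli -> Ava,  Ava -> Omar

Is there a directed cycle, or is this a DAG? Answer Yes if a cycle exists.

No

DFS with white/gray/black marking, starting from Pia:
Pia gray
  Ava gray
    Omar gray
      Kai gray
        Ben gray
        Ben black
      Kai black
      Omar→Ben: Ben black — skip
    Omar black
  Ava black
  Pia→Kai: Kai black — skip
Pia black
Ivy gray
  Ivy→Pia: Pia black — skip
  Ivy→Omar: Omar black — skip
  Ivy→Ava: Ava black — skip
Ivy black
Lia gray
  Cal gray
    Cal→Ben: Ben black — skip
  Cal black
  Lia→Ivy: Ivy black — skip
  Dee gray
    Eli gray
      Eli→Omar: Omar black — skip
      Eli→Ava: Ava black — skip
      Eli→Ben: Ben black — skip
    Eli black
    Dee→Ivy: Ivy black — skip
    Dee→Ben: Ben black — skip
    Dee→Cal: Cal black — skip
    Jon gray
      Jon→Ava: Ava black — skip
      Jon→Ben: Ben black — skip
      Jon→Eli: Eli black — skip
    Jon black
    Dee→Omar: Omar black — skip
  Dee black
Lia black
Every edge goes to a white or black vertex — no back edge, so the graph is acyclic.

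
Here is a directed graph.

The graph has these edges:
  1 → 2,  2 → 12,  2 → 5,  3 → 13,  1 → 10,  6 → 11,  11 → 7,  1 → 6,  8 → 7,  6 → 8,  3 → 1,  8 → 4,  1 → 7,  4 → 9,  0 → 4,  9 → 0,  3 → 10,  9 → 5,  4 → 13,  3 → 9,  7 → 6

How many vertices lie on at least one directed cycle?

7

A vertex is on a directed cycle iff it belongs to a strongly connected component of size ≥ 2 (or has a self-loop).
The vertices on cycles are {0, 4, 6, 7, 8, 9, 11} — 7 in total.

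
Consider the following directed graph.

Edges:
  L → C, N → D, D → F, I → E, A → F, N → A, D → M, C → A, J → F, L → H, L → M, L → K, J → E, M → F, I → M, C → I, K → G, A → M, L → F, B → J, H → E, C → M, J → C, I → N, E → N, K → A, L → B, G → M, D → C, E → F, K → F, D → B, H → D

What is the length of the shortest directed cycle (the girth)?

4

For each vertex v, BFS finds the shortest path from v back to v.
The shortest such closed walk is C → I → N → D → C, length 4.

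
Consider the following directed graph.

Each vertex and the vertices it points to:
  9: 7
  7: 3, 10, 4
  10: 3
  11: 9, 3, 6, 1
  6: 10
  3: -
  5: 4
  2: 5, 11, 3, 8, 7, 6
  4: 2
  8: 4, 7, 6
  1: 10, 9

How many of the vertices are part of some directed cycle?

A vertex is on a directed cycle iff it belongs to a strongly connected component of size ≥ 2 (or has a self-loop).
The vertices on cycles are {1, 2, 4, 5, 7, 8, 9, 11} — 8 in total.

8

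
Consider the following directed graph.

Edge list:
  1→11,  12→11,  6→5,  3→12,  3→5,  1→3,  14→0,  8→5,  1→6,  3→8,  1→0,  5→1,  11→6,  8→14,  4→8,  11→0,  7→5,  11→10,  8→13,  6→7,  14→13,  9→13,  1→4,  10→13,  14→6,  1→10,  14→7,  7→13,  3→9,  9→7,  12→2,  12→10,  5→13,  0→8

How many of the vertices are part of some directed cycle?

12

A vertex is on a directed cycle iff it belongs to a strongly connected component of size ≥ 2 (or has a self-loop).
The vertices on cycles are {0, 1, 3, 4, 5, 6, 7, 8, 9, 11, 12, 14} — 12 in total.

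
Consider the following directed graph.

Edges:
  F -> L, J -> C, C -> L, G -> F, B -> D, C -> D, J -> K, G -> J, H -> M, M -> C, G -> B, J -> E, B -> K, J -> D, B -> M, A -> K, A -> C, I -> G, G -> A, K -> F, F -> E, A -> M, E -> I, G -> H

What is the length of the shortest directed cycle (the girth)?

For each vertex v, BFS finds the shortest path from v back to v.
The shortest such closed walk is I → G → J → E → I, length 4.

4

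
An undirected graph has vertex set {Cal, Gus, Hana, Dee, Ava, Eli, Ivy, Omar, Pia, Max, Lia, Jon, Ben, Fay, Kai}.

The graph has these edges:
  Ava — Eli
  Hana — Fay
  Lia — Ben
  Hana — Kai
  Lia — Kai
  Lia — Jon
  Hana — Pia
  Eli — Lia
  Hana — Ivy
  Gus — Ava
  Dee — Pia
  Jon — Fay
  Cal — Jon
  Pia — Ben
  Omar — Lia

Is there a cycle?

Yes

DFS, tracking each vertex's parent; an edge to a visited non-parent vertex closes a cycle.
Start from Dee:
visit Dee (parent –)
  visit Pia (parent Dee)
    visit Ben (parent Pia)
      visit Lia (parent Ben)
        visit Eli (parent Lia)
          visit Ava (parent Eli)
            Ava–Eli: parent, skip
            visit Gus (parent Ava)
              Gus–Ava: parent, skip
          Eli–Lia: parent, skip
        visit Omar (parent Lia)
          Omar–Lia: parent, skip
        visit Kai (parent Lia)
          Kai–Lia: parent, skip
          visit Hana (parent Kai)
            visit Fay (parent Hana)
              Fay–Hana: parent, skip
              visit Jon (parent Fay)
                visit Cal (parent Jon)
                  Cal–Jon: parent, skip
                Jon–Fay: parent, skip
                Jon–Lia: Lia visited and ≠ parent → cycle
Cycle: Lia – Kai – Hana – Fay – Jon – Lia.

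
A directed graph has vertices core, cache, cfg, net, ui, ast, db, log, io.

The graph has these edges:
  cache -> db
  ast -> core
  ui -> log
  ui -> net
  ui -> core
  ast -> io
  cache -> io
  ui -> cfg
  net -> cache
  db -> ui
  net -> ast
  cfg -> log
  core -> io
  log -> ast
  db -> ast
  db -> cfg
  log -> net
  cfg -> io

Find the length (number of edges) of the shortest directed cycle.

4

For each vertex v, BFS finds the shortest path from v back to v.
The shortest such closed walk is db → ui → net → cache → db, length 4.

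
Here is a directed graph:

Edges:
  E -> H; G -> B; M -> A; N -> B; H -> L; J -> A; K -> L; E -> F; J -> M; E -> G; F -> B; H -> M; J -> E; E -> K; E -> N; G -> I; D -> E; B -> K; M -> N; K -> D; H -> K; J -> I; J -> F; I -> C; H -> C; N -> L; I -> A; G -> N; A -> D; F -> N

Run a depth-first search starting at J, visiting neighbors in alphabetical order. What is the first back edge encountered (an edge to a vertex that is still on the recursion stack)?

K->D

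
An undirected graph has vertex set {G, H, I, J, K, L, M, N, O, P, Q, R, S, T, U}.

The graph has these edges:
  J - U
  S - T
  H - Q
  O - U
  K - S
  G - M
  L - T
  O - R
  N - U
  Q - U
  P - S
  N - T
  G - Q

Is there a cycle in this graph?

DFS, tracking each vertex's parent; an edge to a visited non-parent vertex closes a cycle.
Start from S:
visit S (parent –)
  visit P (parent S)
    P–S: parent, skip
  visit T (parent S)
    visit L (parent T)
      L–T: parent, skip
    T–S: parent, skip
    visit N (parent T)
      visit U (parent N)
        visit J (parent U)
          J–U: parent, skip
        U–N: parent, skip
        visit Q (parent U)
          Q–U: parent, skip
          visit H (parent Q)
            H–Q: parent, skip
          visit G (parent Q)
            visit M (parent G)
              M–G: parent, skip
            G–Q: parent, skip
        visit O (parent U)
          visit R (parent O)
            R–O: parent, skip
          O–U: parent, skip
      N–T: parent, skip
  visit K (parent S)
    K–S: parent, skip
visit I (parent –)
No non-parent visited neighbor found — the graph is a forest.

No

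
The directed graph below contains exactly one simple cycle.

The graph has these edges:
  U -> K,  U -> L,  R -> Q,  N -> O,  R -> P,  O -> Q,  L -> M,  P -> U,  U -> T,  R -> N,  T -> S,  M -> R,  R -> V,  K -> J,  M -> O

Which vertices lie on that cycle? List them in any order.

L, M, P, R, U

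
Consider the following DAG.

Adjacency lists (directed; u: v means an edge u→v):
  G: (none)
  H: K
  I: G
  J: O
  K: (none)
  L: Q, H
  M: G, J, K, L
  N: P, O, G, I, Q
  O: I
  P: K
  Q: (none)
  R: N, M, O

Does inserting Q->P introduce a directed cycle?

Adding Q→P creates a cycle iff P can already reach Q.
Explore from P: no path reaches Q. The graph stays acyclic.

No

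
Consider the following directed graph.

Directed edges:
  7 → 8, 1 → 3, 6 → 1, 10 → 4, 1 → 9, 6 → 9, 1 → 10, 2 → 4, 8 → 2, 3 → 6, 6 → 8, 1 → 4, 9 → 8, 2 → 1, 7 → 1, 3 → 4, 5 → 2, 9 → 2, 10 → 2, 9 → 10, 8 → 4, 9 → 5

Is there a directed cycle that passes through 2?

Yes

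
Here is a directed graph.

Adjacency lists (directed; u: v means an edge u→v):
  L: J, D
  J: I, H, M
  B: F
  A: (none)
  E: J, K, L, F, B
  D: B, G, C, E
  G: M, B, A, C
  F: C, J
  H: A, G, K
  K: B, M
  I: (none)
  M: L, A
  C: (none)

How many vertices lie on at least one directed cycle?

10

A vertex is on a directed cycle iff it belongs to a strongly connected component of size ≥ 2 (or has a self-loop).
The vertices on cycles are {B, D, E, F, G, H, J, K, L, M} — 10 in total.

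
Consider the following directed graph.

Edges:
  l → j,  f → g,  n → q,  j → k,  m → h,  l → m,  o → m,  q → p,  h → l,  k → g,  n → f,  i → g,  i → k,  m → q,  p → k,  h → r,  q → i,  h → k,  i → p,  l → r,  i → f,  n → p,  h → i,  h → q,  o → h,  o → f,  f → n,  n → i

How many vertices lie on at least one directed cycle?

7

A vertex is on a directed cycle iff it belongs to a strongly connected component of size ≥ 2 (or has a self-loop).
The vertices on cycles are {f, h, i, l, m, n, q} — 7 in total.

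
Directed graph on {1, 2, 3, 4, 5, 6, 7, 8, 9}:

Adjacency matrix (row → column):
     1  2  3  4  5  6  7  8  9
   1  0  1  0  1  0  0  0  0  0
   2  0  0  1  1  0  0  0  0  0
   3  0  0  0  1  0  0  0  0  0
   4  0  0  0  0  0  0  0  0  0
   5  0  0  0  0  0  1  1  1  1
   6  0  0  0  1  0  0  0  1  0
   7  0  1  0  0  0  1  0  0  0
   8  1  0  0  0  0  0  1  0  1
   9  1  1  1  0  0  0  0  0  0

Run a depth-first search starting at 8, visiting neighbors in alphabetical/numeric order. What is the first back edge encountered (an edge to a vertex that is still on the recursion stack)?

6->8

DFS from 8 (visiting neighbors in alphabetical/numeric order); mark gray on enter, black on exit:
8 gray
  1 gray
    2 gray
      3 gray
        4 gray
        4 black
      3 black
      2→4: 4 black — skip
    2 black
    1→4: 4 black — skip
  1 black
  7 gray
    7→2: 2 black — skip
    6 gray
      6→4: 4 black — skip
      6→8: 8 is gray → back edge
First back edge: 6 → 8.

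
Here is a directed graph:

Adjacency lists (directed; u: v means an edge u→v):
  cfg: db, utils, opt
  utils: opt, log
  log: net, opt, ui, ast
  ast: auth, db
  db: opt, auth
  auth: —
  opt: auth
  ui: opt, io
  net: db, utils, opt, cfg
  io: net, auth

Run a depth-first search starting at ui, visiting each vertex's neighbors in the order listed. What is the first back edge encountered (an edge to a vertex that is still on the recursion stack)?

log→net

DFS from ui (visiting each vertex's neighbors in the order listed); mark gray on enter, black on exit:
ui gray
  opt gray
    auth gray
    auth black
  opt black
  io gray
    net gray
      db gray
        db→opt: opt black — skip
        db→auth: auth black — skip
      db black
      utils gray
        utils→opt: opt black — skip
        log gray
          log→net: net is gray → back edge
First back edge: log → net.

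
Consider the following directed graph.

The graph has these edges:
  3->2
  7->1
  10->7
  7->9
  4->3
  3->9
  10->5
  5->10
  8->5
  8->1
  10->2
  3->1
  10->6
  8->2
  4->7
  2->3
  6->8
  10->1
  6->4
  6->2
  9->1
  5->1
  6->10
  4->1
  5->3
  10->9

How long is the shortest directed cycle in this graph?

2

For each vertex v, BFS finds the shortest path from v back to v.
The shortest such closed walk is 6 → 10 → 6, length 2.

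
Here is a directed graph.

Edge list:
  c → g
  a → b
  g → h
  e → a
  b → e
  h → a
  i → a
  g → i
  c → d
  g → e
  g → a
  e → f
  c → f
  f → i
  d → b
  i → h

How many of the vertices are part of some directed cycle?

A vertex is on a directed cycle iff it belongs to a strongly connected component of size ≥ 2 (or has a self-loop).
The vertices on cycles are {a, b, e, f, h, i} — 6 in total.

6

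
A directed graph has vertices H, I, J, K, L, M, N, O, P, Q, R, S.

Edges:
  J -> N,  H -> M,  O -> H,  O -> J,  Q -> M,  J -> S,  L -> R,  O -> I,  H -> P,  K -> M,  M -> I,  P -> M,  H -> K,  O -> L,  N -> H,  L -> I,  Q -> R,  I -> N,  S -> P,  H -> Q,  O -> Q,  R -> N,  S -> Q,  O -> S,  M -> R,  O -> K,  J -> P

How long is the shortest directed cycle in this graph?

4

For each vertex v, BFS finds the shortest path from v back to v.
The shortest such closed walk is Q → R → N → H → Q, length 4.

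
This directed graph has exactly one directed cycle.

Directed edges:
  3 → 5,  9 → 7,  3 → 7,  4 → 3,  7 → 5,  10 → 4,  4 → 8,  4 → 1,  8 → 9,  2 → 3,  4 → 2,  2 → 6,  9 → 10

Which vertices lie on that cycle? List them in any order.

4, 8, 9, 10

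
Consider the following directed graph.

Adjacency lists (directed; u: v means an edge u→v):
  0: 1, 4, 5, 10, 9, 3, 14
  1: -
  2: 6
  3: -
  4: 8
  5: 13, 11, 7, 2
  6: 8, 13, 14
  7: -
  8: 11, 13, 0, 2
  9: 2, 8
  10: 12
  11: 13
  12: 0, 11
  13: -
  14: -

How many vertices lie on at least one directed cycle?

9

A vertex is on a directed cycle iff it belongs to a strongly connected component of size ≥ 2 (or has a self-loop).
The vertices on cycles are {0, 2, 4, 5, 6, 8, 9, 10, 12} — 9 in total.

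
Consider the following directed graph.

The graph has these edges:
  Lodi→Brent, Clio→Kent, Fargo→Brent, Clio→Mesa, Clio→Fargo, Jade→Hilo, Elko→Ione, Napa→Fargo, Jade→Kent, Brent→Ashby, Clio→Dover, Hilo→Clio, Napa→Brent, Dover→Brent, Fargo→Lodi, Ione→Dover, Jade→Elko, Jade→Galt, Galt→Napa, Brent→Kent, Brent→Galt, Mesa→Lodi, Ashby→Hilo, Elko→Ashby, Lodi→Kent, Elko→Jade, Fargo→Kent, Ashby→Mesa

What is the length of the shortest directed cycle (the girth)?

2

For each vertex v, BFS finds the shortest path from v back to v.
The shortest such closed walk is Elko → Jade → Elko, length 2.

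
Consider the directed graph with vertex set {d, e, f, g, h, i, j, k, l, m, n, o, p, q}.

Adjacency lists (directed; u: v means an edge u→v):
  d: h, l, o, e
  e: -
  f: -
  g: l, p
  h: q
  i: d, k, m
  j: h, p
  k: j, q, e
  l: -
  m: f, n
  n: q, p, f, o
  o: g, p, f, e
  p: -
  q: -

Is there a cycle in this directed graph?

No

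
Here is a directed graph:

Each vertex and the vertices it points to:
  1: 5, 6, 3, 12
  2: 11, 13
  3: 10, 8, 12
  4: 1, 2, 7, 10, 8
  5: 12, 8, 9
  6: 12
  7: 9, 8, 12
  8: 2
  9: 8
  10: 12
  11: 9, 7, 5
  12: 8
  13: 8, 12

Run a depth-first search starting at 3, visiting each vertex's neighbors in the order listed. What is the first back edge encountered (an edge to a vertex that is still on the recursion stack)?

9→8

DFS from 3 (visiting each vertex's neighbors in the order listed); mark gray on enter, black on exit:
3 gray
  10 gray
    12 gray
      8 gray
        2 gray
          11 gray
            9 gray
              9→8: 8 is gray → back edge
First back edge: 9 → 8.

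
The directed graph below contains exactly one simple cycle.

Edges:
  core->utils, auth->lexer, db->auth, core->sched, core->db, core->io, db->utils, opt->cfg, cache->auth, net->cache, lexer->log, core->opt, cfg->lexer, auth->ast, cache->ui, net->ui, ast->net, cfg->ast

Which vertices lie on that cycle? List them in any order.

ast, net, auth, cache

DFS with gray/black marking from auth:
auth gray
  lexer gray
    log gray
    log black
  lexer black
  ast gray
    net gray
      cache gray
        cache→auth: auth is gray → back edge
Back edge closes the cycle auth → ast → net → cache → auth; its vertices are {ast, net, auth, cache}.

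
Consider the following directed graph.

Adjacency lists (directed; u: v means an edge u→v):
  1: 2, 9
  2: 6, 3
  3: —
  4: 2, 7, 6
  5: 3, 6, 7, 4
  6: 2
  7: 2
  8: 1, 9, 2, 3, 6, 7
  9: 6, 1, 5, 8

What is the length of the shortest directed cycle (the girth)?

For each vertex v, BFS finds the shortest path from v back to v.
The shortest such closed walk is 8 → 9 → 8, length 2.

2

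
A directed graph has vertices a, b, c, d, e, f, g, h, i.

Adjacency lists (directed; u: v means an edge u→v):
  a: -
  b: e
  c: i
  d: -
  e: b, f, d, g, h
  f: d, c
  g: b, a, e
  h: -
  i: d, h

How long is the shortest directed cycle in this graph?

2

For each vertex v, BFS finds the shortest path from v back to v.
The shortest such closed walk is e → g → e, length 2.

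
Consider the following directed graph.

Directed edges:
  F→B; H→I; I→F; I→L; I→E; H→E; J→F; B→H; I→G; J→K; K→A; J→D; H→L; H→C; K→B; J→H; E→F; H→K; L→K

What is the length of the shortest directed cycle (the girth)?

3

For each vertex v, BFS finds the shortest path from v back to v.
The shortest such closed walk is K → B → H → K, length 3.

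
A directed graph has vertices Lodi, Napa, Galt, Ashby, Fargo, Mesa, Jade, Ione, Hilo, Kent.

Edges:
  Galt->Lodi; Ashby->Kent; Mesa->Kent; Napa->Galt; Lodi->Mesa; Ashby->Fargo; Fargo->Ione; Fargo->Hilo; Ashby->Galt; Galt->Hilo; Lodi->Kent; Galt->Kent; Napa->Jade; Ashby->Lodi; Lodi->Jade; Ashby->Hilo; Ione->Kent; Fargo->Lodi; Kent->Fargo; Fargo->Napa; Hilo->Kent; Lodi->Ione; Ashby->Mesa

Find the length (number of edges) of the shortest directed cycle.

3

For each vertex v, BFS finds the shortest path from v back to v.
The shortest such closed walk is Fargo → Ione → Kent → Fargo, length 3.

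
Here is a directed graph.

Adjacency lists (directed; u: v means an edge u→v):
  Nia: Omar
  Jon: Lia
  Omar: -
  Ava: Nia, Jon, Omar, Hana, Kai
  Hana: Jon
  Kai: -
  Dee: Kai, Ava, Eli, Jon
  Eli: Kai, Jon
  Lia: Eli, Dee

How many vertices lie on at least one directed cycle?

6

A vertex is on a directed cycle iff it belongs to a strongly connected component of size ≥ 2 (or has a self-loop).
The vertices on cycles are {Ava, Dee, Eli, Jon, Lia, Hana} — 6 in total.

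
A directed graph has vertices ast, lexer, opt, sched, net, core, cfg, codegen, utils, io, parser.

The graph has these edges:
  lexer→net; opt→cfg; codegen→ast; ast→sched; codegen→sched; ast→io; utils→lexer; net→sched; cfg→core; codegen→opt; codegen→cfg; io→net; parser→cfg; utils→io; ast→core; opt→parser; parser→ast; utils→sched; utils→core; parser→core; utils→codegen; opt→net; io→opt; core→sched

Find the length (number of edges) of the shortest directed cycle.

4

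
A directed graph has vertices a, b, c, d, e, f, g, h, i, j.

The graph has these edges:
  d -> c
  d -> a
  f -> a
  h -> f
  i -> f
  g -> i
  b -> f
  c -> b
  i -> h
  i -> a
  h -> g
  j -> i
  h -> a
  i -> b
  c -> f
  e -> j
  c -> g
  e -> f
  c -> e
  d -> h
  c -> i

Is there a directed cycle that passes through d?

d lies on a cycle iff there is a path from d back to itself.
Exploring from d, it never reaches itself; equivalently, its strongly connected component is a singleton.

No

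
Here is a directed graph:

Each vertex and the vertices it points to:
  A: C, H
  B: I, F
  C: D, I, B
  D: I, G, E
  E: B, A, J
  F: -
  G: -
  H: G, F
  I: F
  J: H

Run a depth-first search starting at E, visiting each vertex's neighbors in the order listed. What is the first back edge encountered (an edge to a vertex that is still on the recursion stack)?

D->E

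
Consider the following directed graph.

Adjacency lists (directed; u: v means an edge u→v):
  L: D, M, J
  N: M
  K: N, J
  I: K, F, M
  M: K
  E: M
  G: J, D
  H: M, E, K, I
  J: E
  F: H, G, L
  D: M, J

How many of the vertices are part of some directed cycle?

A vertex is on a directed cycle iff it belongs to a strongly connected component of size ≥ 2 (or has a self-loop).
The vertices on cycles are {E, F, H, I, J, K, M, N} — 8 in total.

8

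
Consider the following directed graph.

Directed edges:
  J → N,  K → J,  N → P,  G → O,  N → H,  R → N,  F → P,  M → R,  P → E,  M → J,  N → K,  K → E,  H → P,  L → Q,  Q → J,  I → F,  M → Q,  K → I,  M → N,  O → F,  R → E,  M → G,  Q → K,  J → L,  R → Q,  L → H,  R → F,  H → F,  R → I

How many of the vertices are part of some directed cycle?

5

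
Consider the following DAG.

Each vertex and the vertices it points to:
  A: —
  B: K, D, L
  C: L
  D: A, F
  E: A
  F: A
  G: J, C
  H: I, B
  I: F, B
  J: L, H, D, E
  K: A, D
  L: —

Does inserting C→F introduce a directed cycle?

Adding C→F creates a cycle iff F can already reach C.
Explore from F: no path reaches C. The graph stays acyclic.

No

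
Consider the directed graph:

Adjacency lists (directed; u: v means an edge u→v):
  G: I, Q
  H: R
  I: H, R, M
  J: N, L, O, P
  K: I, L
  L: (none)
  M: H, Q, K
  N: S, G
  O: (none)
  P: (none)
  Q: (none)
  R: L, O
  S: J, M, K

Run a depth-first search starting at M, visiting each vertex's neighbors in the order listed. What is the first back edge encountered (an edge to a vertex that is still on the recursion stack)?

DFS from M (visiting each vertex's neighbors in the order listed); mark gray on enter, black on exit:
M gray
  H gray
    R gray
      L gray
      L black
      O gray
      O black
    R black
  H black
  Q gray
  Q black
  K gray
    I gray
      I→H: H black — skip
      I→R: R black — skip
      I→M: M is gray → back edge
First back edge: I → M.

I→M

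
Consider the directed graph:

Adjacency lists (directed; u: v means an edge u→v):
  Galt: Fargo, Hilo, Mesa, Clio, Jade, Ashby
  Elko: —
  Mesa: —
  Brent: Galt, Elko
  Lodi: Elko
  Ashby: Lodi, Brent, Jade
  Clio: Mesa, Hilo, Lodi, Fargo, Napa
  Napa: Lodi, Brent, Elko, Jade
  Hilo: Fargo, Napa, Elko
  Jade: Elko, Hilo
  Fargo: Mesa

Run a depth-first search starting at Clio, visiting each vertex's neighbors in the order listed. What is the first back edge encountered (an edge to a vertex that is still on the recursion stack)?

DFS from Clio (visiting each vertex's neighbors in the order listed); mark gray on enter, black on exit:
Clio gray
  Mesa gray
  Mesa black
  Hilo gray
    Fargo gray
      Fargo→Mesa: Mesa black — skip
    Fargo black
    Napa gray
      Lodi gray
        Elko gray
        Elko black
      Lodi black
      Brent gray
        Galt gray
          Galt→Fargo: Fargo black — skip
          Galt→Hilo: Hilo is gray → back edge
First back edge: Galt → Hilo.

Galt->Hilo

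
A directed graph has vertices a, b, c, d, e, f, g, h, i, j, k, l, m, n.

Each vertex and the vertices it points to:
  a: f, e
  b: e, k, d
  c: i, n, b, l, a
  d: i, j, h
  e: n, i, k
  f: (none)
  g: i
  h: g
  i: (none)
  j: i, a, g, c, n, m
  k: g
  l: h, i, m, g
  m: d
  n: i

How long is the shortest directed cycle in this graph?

3

For each vertex v, BFS finds the shortest path from v back to v.
The shortest such closed walk is d → j → m → d, length 3.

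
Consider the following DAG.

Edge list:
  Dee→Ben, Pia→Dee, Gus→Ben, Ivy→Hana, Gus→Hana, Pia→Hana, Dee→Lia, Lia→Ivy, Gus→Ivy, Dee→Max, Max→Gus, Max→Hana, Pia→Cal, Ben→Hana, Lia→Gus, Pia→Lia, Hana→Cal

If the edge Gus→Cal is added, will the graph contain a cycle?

Adding Gus→Cal creates a cycle iff Cal can already reach Gus.
Explore from Cal: no path reaches Gus. The graph stays acyclic.

No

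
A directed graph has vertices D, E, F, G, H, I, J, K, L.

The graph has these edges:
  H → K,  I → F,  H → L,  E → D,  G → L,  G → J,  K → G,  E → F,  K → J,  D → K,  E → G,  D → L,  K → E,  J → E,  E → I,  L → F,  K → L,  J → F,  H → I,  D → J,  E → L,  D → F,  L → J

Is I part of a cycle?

I lies on a cycle iff there is a path from I back to itself.
Exploring from I, it never reaches itself; equivalently, its strongly connected component is a singleton.

No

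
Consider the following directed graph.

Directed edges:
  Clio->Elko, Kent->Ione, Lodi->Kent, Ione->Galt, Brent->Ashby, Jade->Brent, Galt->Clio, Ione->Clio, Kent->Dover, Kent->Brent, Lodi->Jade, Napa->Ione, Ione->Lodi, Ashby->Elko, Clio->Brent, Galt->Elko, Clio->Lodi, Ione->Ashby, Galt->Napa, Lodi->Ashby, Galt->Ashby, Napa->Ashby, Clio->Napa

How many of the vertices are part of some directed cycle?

6

A vertex is on a directed cycle iff it belongs to a strongly connected component of size ≥ 2 (or has a self-loop).
The vertices on cycles are {Clio, Galt, Ione, Kent, Lodi, Napa} — 6 in total.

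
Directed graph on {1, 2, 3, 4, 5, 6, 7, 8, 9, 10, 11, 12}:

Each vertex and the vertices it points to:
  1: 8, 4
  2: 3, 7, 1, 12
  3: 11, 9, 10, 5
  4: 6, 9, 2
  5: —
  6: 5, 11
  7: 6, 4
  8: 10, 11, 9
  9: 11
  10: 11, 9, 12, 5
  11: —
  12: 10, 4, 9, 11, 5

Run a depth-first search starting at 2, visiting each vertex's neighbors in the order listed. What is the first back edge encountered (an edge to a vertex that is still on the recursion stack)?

DFS from 2 (visiting each vertex's neighbors in the order listed); mark gray on enter, black on exit:
2 gray
  3 gray
    11 gray
    11 black
    9 gray
      9→11: 11 black — skip
    9 black
    10 gray
      10→11: 11 black — skip
      10→9: 9 black — skip
      12 gray
        12→10: 10 is gray → back edge
First back edge: 12 → 10.

12→10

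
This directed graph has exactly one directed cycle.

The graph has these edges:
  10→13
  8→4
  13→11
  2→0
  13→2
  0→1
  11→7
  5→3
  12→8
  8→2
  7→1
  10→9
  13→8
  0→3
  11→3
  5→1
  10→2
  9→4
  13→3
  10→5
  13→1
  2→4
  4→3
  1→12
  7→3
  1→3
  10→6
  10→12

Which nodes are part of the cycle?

DFS with gray/black marking from 12:
12 gray
  8 gray
    2 gray
      0 gray
        1 gray
          3 gray
          3 black
          1→12: 12 is gray → back edge
Back edge closes the cycle 12 → 8 → 2 → 0 → 1 → 12; its vertices are {0, 1, 2, 8, 12}.

0, 1, 2, 8, 12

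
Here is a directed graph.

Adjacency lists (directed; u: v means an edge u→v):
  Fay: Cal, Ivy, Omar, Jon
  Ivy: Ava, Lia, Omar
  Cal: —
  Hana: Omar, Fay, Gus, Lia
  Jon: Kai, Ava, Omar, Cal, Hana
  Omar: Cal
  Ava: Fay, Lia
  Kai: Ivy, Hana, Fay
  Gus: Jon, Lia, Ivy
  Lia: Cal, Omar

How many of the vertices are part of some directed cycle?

7

A vertex is on a directed cycle iff it belongs to a strongly connected component of size ≥ 2 (or has a self-loop).
The vertices on cycles are {Ava, Fay, Gus, Ivy, Jon, Kai, Hana} — 7 in total.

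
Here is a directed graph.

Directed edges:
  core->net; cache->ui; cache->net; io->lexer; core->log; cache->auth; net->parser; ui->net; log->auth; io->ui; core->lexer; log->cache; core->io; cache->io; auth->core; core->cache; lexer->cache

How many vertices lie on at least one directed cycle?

6

A vertex is on a directed cycle iff it belongs to a strongly connected component of size ≥ 2 (or has a self-loop).
The vertices on cycles are {io, log, auth, core, cache, lexer} — 6 in total.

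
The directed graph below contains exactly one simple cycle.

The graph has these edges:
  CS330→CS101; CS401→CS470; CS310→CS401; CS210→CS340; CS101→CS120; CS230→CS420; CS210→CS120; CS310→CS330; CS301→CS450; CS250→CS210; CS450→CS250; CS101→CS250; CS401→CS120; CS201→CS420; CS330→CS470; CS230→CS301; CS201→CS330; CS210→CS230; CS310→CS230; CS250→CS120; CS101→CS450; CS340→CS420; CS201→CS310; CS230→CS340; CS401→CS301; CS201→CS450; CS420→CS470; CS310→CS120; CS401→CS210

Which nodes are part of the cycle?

DFS with gray/black marking from CS210:
CS210 gray
  CS120 gray
  CS120 black
  CS340 gray
    CS420 gray
      CS470 gray
      CS470 black
    CS420 black
  CS340 black
  CS230 gray
    CS301 gray
      CS450 gray
        CS250 gray
          CS250→CS120: CS120 black — skip
          CS250→CS210: CS210 is gray → back edge
Back edge closes the cycle CS210 → CS230 → CS301 → CS450 → CS250 → CS210; its vertices are {CS210, CS230, CS250, CS301, CS450}.

CS210, CS230, CS250, CS301, CS450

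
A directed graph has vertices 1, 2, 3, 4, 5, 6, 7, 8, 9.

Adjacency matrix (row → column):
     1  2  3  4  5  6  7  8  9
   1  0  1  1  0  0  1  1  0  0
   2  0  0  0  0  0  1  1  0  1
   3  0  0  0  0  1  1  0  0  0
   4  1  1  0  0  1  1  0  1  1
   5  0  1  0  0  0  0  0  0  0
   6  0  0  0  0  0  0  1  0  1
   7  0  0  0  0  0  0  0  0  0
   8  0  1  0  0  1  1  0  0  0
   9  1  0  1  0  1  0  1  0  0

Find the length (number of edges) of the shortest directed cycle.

For each vertex v, BFS finds the shortest path from v back to v.
The shortest such closed walk is 5 → 2 → 9 → 5, length 3.

3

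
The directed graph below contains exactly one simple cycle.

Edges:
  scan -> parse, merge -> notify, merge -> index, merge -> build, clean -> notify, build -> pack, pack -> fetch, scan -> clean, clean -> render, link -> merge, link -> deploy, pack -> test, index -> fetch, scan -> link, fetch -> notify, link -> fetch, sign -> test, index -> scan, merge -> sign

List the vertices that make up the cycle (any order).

link, scan, index, merge

DFS with gray/black marking from scan:
scan gray
  link gray
    fetch gray
      notify gray
      notify black
    fetch black
    merge gray
      sign gray
        test gray
        test black
      sign black
      merge→notify: notify black — skip
      index gray
        index→fetch: fetch black — skip
        index→scan: scan is gray → back edge
Back edge closes the cycle scan → link → merge → index → scan; its vertices are {link, scan, index, merge}.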